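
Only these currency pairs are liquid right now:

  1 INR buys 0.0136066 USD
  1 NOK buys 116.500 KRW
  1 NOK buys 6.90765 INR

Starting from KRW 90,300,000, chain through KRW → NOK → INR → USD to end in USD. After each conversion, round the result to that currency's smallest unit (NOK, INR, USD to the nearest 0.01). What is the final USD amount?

USD 72,852.05

KRW 90,300,000 ÷ 116.500 = NOK 775,107.30
NOK 775,107.30 × 6.90765 = INR 5,354,169.94
INR 5,354,169.94 × 0.0136066 = USD 72,852.05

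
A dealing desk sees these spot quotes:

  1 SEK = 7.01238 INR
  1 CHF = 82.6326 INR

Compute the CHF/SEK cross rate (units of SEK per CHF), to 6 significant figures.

1 CHF × 82.6326 = 82.6326 INR
82.6326 INR ÷ 7.01238 = 11.7838 SEK

CHF/SEK = 11.7838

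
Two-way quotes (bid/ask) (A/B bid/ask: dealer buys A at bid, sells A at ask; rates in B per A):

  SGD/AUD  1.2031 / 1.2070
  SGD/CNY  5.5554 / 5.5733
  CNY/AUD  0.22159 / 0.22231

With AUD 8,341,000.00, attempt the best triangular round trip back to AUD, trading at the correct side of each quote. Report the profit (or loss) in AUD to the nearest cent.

Net profit: AUD 165,998.24

Best loop AUD → SGD → CNY → AUD:
AUD 8,341,000.00 ÷ 1.2070 (buy SGD at ask) = SGD 6,910,521.96
SGD 6,910,521.96 × 5.5554 (sell SGD at bid) = CNY 38,390,713.67
CNY 38,390,713.67 × 0.22159 (sell CNY at bid) = AUD 8,506,998.24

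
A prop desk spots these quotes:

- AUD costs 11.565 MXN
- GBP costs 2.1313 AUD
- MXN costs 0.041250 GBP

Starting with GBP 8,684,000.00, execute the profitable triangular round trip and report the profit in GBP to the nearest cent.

Profitable loop is GBP → AUD → MXN → GBP:
GBP 8,684,000.00 × 2.1313 = AUD 18,508,209.20
AUD 18,508,209.20 × 11.565 = MXN 214,047,439.40
MXN 214,047,439.40 × 0.041250 = GBP 8,829,456.88
Profit = GBP 8,829,456.88 − GBP 8,684,000.00

Profit: GBP 145,456.88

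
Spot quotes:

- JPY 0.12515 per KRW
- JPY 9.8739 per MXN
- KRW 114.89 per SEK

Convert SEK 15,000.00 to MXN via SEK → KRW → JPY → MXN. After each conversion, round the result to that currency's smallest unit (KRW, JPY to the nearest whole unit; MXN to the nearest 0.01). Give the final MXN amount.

MXN 21,843.14

SEK 15,000.00 × 114.89 = KRW 1,723,350
KRW 1,723,350 × 0.12515 = JPY 215,677
JPY 215,677 ÷ 9.8739 = MXN 21,843.14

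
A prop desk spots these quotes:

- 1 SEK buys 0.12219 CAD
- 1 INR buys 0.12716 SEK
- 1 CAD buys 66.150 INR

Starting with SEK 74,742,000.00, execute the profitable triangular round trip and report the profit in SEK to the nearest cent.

Profitable loop is SEK → CAD → INR → SEK:
SEK 74,742,000.00 × 0.12219 = CAD 9,132,724.98
CAD 9,132,724.98 × 66.150 = INR 604,129,757.43
INR 604,129,757.43 × 0.12716 = SEK 76,821,139.95
Profit = SEK 76,821,139.95 − SEK 74,742,000.00

Profit: SEK 2,079,139.95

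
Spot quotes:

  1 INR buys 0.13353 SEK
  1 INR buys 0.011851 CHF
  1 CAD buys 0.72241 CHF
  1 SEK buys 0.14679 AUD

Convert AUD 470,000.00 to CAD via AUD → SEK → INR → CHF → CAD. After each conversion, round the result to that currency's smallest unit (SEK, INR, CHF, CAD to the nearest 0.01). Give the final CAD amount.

CAD 393,363.26

AUD 470,000.00 ÷ 0.14679 = SEK 3,201,852.99
SEK 3,201,852.99 ÷ 0.13353 = INR 23,978,529.09
INR 23,978,529.09 × 0.011851 = CHF 284,169.55
CHF 284,169.55 ÷ 0.72241 = CAD 393,363.26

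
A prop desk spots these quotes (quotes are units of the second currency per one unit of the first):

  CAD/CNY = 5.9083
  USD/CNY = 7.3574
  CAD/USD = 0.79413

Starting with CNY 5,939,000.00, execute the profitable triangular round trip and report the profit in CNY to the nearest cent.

Profit: CNY 66,648.27

Profitable loop is CNY → USD → CAD → CNY:
CNY 5,939,000.00 ÷ 7.3574 = USD 807,214.51
USD 807,214.51 ÷ 0.79413 = CAD 1,016,476.53
CAD 1,016,476.53 × 5.9083 = CNY 6,005,648.27
Profit = CNY 6,005,648.27 − CNY 5,939,000.00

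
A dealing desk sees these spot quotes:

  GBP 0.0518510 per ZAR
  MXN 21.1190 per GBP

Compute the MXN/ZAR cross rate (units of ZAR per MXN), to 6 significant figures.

MXN/ZAR = 0.913208

1 MXN ÷ 21.1190 = 0.0473507 GBP
0.0473507 GBP ÷ 0.0518510 = 0.913208 ZAR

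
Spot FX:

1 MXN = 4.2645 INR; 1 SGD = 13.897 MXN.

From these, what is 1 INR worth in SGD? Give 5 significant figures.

1 INR ÷ 4.2645 = 0.234494 MXN
0.234494 MXN ÷ 13.897 = 0.0168737 SGD

INR/SGD = 0.016874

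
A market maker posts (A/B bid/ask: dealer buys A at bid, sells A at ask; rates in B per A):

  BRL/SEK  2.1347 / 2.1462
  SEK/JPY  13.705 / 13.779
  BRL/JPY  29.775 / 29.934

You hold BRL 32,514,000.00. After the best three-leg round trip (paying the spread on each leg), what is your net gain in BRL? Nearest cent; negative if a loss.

Net profit: BRL 222,653.44

Best loop BRL → JPY → SEK → BRL:
BRL 32,514,000.00 × 29.775 (sell BRL at bid) = JPY 968,104,350
JPY 968,104,350 ÷ 13.779 (buy SEK at ask) = SEK 70,259,405.62
SEK 70,259,405.62 ÷ 2.1462 (buy BRL at ask) = BRL 32,736,653.44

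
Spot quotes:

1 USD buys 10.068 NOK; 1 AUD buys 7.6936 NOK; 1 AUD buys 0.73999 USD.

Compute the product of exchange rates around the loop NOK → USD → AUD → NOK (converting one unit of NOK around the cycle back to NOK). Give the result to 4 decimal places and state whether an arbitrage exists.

Around NOK → USD → AUD → NOK: 1 ÷ 10.068 ÷ 0.73999 × 7.6936 = 1.032668
Product > 1; profitable direction is NOK → USD → AUD → NOK.

1.0327 (arbitrage exists)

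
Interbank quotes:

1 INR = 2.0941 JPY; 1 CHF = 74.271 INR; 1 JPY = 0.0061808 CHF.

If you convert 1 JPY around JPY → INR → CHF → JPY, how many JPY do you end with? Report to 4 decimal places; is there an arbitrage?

1.0403 (arbitrage exists)

Around JPY → INR → CHF → JPY: 1 ÷ 2.0941 ÷ 74.271 ÷ 0.0061808 = 1.040252
Product > 1; profitable direction is JPY → INR → CHF → JPY.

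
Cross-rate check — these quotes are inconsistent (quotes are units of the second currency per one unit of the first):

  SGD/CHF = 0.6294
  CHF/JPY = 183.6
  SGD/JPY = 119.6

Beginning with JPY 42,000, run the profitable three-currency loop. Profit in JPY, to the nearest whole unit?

Profitable loop is JPY → CHF → SGD → JPY:
JPY 42,000 ÷ 183.6 = CHF 228.76
CHF 228.76 ÷ 0.6294 = SGD 363.45
SGD 363.45 × 119.6 = JPY 43,469
Profit = JPY 43,469 − JPY 42,000

Profit: JPY 1,469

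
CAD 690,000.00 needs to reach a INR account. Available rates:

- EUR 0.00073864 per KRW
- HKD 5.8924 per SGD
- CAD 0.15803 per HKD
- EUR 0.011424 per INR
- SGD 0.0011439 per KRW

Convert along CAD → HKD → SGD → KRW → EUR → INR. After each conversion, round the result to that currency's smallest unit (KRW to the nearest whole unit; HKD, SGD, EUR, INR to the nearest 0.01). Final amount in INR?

CAD 690,000.00 ÷ 0.15803 = HKD 4,366,259.57
HKD 4,366,259.57 ÷ 5.8924 = SGD 740,998.50
SGD 740,998.50 ÷ 0.0011439 = KRW 647,782,586
KRW 647,782,586 × 0.00073864 = EUR 478,478.13
EUR 478,478.13 ÷ 0.011424 = INR 41,883,589.81

INR 41,883,589.81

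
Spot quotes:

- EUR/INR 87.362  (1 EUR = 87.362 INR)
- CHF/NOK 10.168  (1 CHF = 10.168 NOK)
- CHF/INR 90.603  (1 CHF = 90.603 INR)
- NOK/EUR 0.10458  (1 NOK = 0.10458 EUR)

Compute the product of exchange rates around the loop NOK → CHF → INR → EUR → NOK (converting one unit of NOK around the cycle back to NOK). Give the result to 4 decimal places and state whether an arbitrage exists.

0.9753 (arbitrage exists)

Around NOK → CHF → INR → EUR → NOK: 1 ÷ 10.168 × 90.603 ÷ 87.362 ÷ 0.10458 = 0.975295
Product < 1; profitable direction is NOK → EUR → INR → CHF → NOK.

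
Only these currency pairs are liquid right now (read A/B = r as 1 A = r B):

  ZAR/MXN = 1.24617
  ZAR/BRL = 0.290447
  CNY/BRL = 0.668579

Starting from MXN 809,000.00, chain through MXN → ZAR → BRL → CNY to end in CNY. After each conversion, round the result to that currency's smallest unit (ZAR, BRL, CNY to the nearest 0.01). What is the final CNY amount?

MXN 809,000.00 ÷ 1.24617 = ZAR 649,189.12
ZAR 649,189.12 × 0.290447 = BRL 188,555.03
BRL 188,555.03 ÷ 0.668579 = CNY 282,023.56

CNY 282,023.56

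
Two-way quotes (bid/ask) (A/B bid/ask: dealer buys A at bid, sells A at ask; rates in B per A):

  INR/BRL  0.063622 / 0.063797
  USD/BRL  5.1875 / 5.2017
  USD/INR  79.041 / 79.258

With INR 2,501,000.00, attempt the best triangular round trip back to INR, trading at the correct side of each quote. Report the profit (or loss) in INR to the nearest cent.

Net profit: INR 64,833.29

Best loop INR → USD → BRL → INR:
INR 2,501,000.00 ÷ 79.258 (buy USD at ask) = USD 31,555.17
USD 31,555.17 × 5.1875 (sell USD at bid) = BRL 163,692.47
BRL 163,692.47 ÷ 0.063797 (buy INR at ask) = INR 2,565,833.29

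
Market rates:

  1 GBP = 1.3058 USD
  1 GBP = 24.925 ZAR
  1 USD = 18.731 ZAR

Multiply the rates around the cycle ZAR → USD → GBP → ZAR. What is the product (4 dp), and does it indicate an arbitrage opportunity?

1.0191 (arbitrage exists)

Around ZAR → USD → GBP → ZAR: 1 ÷ 18.731 ÷ 1.3058 × 24.925 = 1.019055
Product > 1; profitable direction is ZAR → USD → GBP → ZAR.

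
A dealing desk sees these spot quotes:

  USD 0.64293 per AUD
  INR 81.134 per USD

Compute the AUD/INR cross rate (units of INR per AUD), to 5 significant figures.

AUD/INR = 52.163

1 AUD × 0.64293 = 0.64293 USD
0.64293 USD × 81.134 = 52.1635 INR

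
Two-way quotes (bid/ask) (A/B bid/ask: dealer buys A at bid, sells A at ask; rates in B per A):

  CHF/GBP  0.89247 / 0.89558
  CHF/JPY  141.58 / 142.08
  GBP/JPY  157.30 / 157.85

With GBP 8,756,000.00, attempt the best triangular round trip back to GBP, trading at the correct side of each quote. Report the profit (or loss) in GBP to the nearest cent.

Best loop GBP → CHF → JPY → GBP:
GBP 8,756,000.00 ÷ 0.89558 (buy CHF at ask) = CHF 9,776,904.35
CHF 9,776,904.35 × 141.58 (sell CHF at bid) = JPY 1,384,214,118
JPY 1,384,214,118 ÷ 157.85 (buy GBP at ask) = GBP 8,769,174.01

Net profit: GBP 13,174.01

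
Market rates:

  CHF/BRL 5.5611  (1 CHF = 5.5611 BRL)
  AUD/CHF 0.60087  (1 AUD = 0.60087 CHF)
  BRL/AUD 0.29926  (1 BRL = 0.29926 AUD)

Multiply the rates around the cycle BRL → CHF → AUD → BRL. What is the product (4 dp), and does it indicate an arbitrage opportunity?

1.0000 (no arbitrage)

Around BRL → CHF → AUD → BRL: 1 ÷ 5.5611 ÷ 0.60087 ÷ 0.29926 = 1.000023
Product ≈ 1 (deviation 0.002%, within rounding noise).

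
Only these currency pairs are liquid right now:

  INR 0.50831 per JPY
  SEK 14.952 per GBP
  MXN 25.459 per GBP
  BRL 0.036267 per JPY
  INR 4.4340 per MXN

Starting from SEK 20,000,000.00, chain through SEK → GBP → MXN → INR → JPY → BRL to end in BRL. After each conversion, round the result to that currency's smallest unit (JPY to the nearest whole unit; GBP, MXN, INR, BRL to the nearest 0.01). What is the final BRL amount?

SEK 20,000,000.00 ÷ 14.952 = GBP 1,337,613.70
GBP 1,337,613.70 × 25.459 = MXN 34,054,307.19
MXN 34,054,307.19 × 4.4340 = INR 150,996,798.08
INR 150,996,798.08 ÷ 0.50831 = JPY 297,056,517
JPY 297,056,517 × 0.036267 = BRL 10,773,348.70

BRL 10,773,348.70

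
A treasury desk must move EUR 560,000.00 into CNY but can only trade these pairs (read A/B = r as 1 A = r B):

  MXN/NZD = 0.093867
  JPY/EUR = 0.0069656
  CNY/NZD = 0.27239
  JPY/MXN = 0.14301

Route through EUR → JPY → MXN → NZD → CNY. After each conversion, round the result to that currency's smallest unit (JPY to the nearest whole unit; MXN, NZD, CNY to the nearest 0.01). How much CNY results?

EUR 560,000.00 ÷ 0.0069656 = JPY 80,395,084
JPY 80,395,084 × 0.14301 = MXN 11,497,300.96
MXN 11,497,300.96 × 0.093867 = NZD 1,079,217.15
NZD 1,079,217.15 ÷ 0.27239 = CNY 3,962,029.26

CNY 3,962,029.26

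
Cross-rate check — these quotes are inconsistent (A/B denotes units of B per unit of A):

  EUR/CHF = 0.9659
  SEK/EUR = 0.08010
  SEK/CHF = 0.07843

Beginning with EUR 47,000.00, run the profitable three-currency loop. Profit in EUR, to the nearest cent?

Profitable loop is EUR → SEK → CHF → EUR:
EUR 47,000.00 ÷ 0.08010 = SEK 586,766.54
SEK 586,766.54 × 0.07843 = CHF 46,020.10
CHF 46,020.10 ÷ 0.9659 = EUR 47,644.79
Profit = EUR 47,644.79 − EUR 47,000.00

Profit: EUR 644.79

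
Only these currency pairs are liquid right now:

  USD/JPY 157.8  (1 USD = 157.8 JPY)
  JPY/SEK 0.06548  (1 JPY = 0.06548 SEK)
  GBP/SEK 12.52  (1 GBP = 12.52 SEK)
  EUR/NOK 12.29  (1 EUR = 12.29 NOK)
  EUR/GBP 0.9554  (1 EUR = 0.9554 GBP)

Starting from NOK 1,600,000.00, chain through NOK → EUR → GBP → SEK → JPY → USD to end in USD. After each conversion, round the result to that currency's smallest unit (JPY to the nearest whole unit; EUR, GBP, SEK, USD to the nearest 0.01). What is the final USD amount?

NOK 1,600,000.00 ÷ 12.29 = EUR 130,187.14
EUR 130,187.14 × 0.9554 = GBP 124,380.79
GBP 124,380.79 × 12.52 = SEK 1,557,247.49
SEK 1,557,247.49 ÷ 0.06548 = JPY 23,782,033
JPY 23,782,033 ÷ 157.8 = USD 150,709.97

USD 150,709.97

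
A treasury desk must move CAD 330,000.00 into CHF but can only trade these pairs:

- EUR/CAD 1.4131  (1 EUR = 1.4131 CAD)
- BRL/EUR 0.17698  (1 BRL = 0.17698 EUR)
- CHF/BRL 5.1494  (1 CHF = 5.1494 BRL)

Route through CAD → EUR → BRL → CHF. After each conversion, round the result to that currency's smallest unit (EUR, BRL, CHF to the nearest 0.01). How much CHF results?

CHF 256,247.85

CAD 330,000.00 ÷ 1.4131 = EUR 233,529.12
EUR 233,529.12 ÷ 0.17698 = BRL 1,319,522.66
BRL 1,319,522.66 ÷ 5.1494 = CHF 256,247.85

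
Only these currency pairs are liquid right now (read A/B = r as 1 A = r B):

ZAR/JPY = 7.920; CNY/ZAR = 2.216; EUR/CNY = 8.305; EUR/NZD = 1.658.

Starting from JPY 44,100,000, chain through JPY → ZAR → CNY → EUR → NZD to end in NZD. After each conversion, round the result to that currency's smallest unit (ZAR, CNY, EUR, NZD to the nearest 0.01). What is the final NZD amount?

NZD 501,635.83

JPY 44,100,000 ÷ 7.920 = ZAR 5,568,181.82
ZAR 5,568,181.82 ÷ 2.216 = CNY 2,512,717.43
CNY 2,512,717.43 ÷ 8.305 = EUR 302,554.78
EUR 302,554.78 × 1.658 = NZD 501,635.83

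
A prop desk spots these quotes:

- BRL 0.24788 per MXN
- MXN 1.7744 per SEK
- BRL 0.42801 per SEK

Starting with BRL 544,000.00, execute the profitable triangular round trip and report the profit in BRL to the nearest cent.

Profitable loop is BRL → SEK → MXN → BRL:
BRL 544,000.00 ÷ 0.42801 = SEK 1,270,998.34
SEK 1,270,998.34 × 1.7744 = MXN 2,255,259.46
MXN 2,255,259.46 × 0.24788 = BRL 559,033.71
Profit = BRL 559,033.71 − BRL 544,000.00

Profit: BRL 15,033.71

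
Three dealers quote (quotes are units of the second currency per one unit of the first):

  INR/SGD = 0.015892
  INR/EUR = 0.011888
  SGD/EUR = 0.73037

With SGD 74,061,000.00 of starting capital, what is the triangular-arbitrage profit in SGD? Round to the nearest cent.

Profit: SGD 1,792,720.24

Profitable loop is SGD → INR → EUR → SGD:
SGD 74,061,000.00 ÷ 0.015892 = INR 4,660,269,317.90
INR 4,660,269,317.90 × 0.011888 = EUR 55,401,281.65
EUR 55,401,281.65 ÷ 0.73037 = SGD 75,853,720.24
Profit = SGD 75,853,720.24 − SGD 74,061,000.00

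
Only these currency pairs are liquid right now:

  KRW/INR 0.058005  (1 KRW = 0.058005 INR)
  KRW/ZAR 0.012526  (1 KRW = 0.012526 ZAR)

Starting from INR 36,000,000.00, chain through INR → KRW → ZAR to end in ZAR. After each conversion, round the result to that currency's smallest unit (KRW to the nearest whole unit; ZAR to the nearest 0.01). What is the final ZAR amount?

ZAR 7,774,088.44

INR 36,000,000.00 ÷ 0.058005 = KRW 620,636,152
KRW 620,636,152 × 0.012526 = ZAR 7,774,088.44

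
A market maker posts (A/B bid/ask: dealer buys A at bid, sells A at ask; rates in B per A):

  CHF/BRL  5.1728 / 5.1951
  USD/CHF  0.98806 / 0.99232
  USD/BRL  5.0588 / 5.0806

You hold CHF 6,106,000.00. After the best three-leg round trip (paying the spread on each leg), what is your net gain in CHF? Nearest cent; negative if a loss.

Net profit: CHF 36,579.72

Best loop CHF → BRL → USD → CHF:
CHF 6,106,000.00 × 5.1728 (sell CHF at bid) = BRL 31,585,116.80
BRL 31,585,116.80 ÷ 5.0806 (buy USD at ask) = USD 6,216,808.41
USD 6,216,808.41 × 0.98806 (sell USD at bid) = CHF 6,142,579.72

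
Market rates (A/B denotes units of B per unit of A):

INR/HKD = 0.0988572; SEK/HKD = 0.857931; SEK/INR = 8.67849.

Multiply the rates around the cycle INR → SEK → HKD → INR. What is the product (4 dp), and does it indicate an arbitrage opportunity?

Around INR → SEK → HKD → INR: 1 ÷ 8.67849 × 0.857931 ÷ 0.0988572 = 1.000000
Product ≈ 1 (deviation 0.000%, within rounding noise).

1.0000 (no arbitrage)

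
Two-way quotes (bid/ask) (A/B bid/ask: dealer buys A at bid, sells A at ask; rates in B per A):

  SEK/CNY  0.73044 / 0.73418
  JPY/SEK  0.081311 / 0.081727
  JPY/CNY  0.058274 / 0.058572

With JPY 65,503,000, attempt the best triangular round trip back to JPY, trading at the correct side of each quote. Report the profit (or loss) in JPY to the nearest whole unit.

Net profit: JPY 917,935

Best loop JPY → SEK → CNY → JPY:
JPY 65,503,000 × 0.081311 (sell JPY at bid) = SEK 5,326,114.43
SEK 5,326,114.43 × 0.73044 (sell SEK at bid) = CNY 3,890,407.03
CNY 3,890,407.03 ÷ 0.058572 (buy JPY at ask) = JPY 66,420,935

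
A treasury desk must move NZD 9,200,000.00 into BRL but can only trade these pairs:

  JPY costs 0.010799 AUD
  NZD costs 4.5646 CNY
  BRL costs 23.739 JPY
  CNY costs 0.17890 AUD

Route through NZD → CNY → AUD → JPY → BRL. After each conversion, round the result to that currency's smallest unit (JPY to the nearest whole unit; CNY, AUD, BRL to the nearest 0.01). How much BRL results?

BRL 29,305,891.15

NZD 9,200,000.00 × 4.5646 = CNY 41,994,320.00
CNY 41,994,320.00 × 0.17890 = AUD 7,512,783.85
AUD 7,512,783.85 ÷ 0.010799 = JPY 695,692,550
JPY 695,692,550 ÷ 23.739 = BRL 29,305,891.15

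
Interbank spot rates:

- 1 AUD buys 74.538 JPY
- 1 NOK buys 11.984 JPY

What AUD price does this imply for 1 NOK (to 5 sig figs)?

1 NOK × 11.984 = 11.984 JPY
11.984 JPY ÷ 74.538 = 0.160777 AUD

NOK/AUD = 0.16078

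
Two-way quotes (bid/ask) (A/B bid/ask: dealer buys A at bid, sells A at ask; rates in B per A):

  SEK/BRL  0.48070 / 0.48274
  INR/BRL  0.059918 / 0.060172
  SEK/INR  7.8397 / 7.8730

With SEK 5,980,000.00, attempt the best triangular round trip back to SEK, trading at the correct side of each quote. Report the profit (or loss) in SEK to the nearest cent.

Best loop SEK → BRL → INR → SEK:
SEK 5,980,000.00 × 0.48070 (sell SEK at bid) = BRL 2,874,586.00
BRL 2,874,586.00 ÷ 0.060172 (buy INR at ask) = INR 47,772,817.92
INR 47,772,817.92 ÷ 7.8730 (buy SEK at ask) = SEK 6,067,930.64

Net profit: SEK 87,930.64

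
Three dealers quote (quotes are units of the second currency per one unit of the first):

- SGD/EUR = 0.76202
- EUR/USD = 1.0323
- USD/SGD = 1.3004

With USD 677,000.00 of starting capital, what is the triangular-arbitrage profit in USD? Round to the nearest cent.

Profitable loop is USD → SGD → EUR → USD:
USD 677,000.00 × 1.3004 = SGD 880,370.80
SGD 880,370.80 × 0.76202 = EUR 670,860.16
EUR 670,860.16 × 1.0323 = USD 692,528.94
Profit = USD 692,528.94 − USD 677,000.00

Profit: USD 15,528.94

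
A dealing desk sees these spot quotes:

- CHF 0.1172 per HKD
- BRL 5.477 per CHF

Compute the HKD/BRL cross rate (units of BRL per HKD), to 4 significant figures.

HKD/BRL = 0.6419

1 HKD × 0.1172 = 0.1172 CHF
0.1172 CHF × 5.477 = 0.641904 BRL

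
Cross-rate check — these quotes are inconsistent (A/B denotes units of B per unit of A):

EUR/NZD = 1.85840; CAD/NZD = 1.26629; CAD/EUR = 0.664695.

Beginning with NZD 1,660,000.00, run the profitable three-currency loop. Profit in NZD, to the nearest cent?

Profit: NZD 41,686.90

Profitable loop is NZD → EUR → CAD → NZD:
NZD 1,660,000.00 ÷ 1.85840 = EUR 893,241.50
EUR 893,241.50 ÷ 0.664695 = CAD 1,343,836.64
CAD 1,343,836.64 × 1.26629 = NZD 1,701,686.90
Profit = NZD 1,701,686.90 − NZD 1,660,000.00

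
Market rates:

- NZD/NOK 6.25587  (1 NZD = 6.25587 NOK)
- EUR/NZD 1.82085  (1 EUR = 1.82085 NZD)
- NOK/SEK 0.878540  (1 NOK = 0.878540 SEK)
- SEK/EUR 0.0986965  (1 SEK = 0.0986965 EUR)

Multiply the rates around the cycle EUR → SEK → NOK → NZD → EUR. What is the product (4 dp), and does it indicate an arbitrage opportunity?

Around EUR → SEK → NOK → NZD → EUR: 1 ÷ 0.0986965 ÷ 0.878540 ÷ 6.25587 ÷ 1.82085 = 1.012453
Product > 1; profitable direction is EUR → SEK → NOK → NZD → EUR.

1.0125 (arbitrage exists)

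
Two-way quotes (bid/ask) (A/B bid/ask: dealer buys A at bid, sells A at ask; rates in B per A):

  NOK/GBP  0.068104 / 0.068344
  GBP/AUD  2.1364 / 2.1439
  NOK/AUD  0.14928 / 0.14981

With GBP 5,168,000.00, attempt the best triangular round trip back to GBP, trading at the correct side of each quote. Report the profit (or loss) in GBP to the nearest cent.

Net profit: GBP 97,252.63

Best loop GBP → NOK → AUD → GBP:
GBP 5,168,000.00 ÷ 0.068344 (buy NOK at ask) = NOK 75,617,464.59
NOK 75,617,464.59 × 0.14928 (sell NOK at bid) = AUD 11,288,175.11
AUD 11,288,175.11 ÷ 2.1439 (buy GBP at ask) = GBP 5,265,252.63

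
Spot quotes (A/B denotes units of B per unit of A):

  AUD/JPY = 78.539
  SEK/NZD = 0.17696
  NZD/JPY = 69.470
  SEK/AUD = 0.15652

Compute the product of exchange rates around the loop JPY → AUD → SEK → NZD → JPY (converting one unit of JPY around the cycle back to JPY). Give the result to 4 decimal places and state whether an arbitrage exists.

Around JPY → AUD → SEK → NZD → JPY: 1 ÷ 78.539 ÷ 0.15652 × 0.17696 × 69.470 = 1.000040
Product ≈ 1 (deviation 0.004%, within rounding noise).

1.0000 (no arbitrage)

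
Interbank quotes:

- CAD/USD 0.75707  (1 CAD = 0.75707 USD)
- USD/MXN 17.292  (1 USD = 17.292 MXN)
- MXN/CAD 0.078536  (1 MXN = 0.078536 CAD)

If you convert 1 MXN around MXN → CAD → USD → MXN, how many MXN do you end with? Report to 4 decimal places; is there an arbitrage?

Around MXN → CAD → USD → MXN: 1 × 0.078536 × 0.75707 × 17.292 = 1.028135
Product > 1; profitable direction is MXN → CAD → USD → MXN.

1.0281 (arbitrage exists)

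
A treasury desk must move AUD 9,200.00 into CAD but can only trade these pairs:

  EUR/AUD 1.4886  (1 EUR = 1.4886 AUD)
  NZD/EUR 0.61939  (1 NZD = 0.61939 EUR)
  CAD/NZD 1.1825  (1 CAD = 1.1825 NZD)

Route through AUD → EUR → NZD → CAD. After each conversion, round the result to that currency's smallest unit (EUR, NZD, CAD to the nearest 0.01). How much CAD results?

AUD 9,200.00 ÷ 1.4886 = EUR 6,180.30
EUR 6,180.30 ÷ 0.61939 = NZD 9,978.04
NZD 9,978.04 ÷ 1.1825 = CAD 8,438.09

CAD 8,438.09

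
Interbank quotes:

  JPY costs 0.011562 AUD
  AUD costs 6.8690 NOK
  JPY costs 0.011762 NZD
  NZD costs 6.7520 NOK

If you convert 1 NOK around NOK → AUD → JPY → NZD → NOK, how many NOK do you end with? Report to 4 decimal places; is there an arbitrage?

Around NOK → AUD → JPY → NZD → NOK: 1 ÷ 6.8690 ÷ 0.011562 × 0.011762 × 6.7520 = 0.999970
Product ≈ 1 (deviation 0.003%, within rounding noise).

1.0000 (no arbitrage)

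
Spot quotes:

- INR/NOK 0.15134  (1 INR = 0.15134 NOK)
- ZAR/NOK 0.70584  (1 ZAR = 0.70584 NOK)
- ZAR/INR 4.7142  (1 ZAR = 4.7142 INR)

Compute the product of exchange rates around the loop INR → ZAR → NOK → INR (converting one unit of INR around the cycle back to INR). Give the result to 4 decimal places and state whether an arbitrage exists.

Around INR → ZAR → NOK → INR: 1 ÷ 4.7142 × 0.70584 ÷ 0.15134 = 0.989338
Product < 1; profitable direction is INR → NOK → ZAR → INR.

0.9893 (arbitrage exists)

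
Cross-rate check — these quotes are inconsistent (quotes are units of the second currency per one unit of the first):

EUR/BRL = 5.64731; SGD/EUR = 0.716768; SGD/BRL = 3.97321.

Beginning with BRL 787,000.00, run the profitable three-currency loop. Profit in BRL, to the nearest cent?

Profit: BRL 14,776.73

Profitable loop is BRL → SGD → EUR → BRL:
BRL 787,000.00 ÷ 3.97321 = SGD 198,076.62
SGD 198,076.62 × 0.716768 = EUR 141,974.98
EUR 141,974.98 × 5.64731 = BRL 801,776.73
Profit = BRL 801,776.73 − BRL 787,000.00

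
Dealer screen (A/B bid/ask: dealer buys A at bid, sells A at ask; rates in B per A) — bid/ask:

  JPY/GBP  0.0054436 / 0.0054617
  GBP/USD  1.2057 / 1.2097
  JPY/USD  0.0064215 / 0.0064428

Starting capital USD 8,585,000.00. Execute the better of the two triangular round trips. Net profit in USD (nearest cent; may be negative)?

Net profit: USD 160,630.32

Best loop USD → JPY → GBP → USD:
USD 8,585,000.00 ÷ 0.0064428 (buy JPY at ask) = JPY 1,332,495,188
JPY 1,332,495,188 × 0.0054436 (sell JPY at bid) = GBP 7,253,570.81
GBP 7,253,570.81 × 1.2057 (sell GBP at bid) = USD 8,745,630.32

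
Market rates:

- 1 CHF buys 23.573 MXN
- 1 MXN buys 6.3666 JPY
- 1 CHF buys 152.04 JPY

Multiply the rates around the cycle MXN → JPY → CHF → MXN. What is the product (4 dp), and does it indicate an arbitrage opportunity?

0.9871 (arbitrage exists)

Around MXN → JPY → CHF → MXN: 1 × 6.3666 ÷ 152.04 × 23.573 = 0.987108
Product < 1; profitable direction is MXN → CHF → JPY → MXN.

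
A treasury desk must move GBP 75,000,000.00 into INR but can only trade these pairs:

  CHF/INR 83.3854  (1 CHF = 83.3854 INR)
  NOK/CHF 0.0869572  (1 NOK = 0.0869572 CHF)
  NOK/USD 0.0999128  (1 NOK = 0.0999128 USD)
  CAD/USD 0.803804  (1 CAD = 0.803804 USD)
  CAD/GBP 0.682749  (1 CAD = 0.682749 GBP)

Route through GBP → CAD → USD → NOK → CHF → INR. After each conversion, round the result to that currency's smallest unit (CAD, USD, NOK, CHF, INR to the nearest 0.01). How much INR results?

INR 6,408,033,703.65

GBP 75,000,000.00 ÷ 0.682749 = CAD 109,850,032.74
CAD 109,850,032.74 × 0.803804 = USD 88,297,895.72
USD 88,297,895.72 ÷ 0.0999128 = NOK 883,749,586.84
NOK 883,749,586.84 × 0.0869572 = CHF 76,848,389.57
CHF 76,848,389.57 × 83.3854 = INR 6,408,033,703.65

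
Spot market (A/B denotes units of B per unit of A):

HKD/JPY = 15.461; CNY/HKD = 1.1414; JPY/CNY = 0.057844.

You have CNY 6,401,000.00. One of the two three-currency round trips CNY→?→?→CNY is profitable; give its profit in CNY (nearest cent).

Profitable loop is CNY → HKD → JPY → CNY:
CNY 6,401,000.00 × 1.1414 = HKD 7,306,101.40
HKD 7,306,101.40 × 15.461 = JPY 112,959,634
JPY 112,959,634 × 0.057844 = CNY 6,534,037.05
Profit = CNY 6,534,037.05 − CNY 6,401,000.00

Profit: CNY 133,037.05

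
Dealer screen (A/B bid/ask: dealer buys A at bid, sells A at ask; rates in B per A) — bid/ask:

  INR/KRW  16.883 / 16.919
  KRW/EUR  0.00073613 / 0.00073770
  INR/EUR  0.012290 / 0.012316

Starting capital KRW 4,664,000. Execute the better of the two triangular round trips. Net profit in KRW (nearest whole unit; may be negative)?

Net profit: KRW 42,445

Best loop KRW → EUR → INR → KRW:
KRW 4,664,000 × 0.00073613 (sell KRW at bid) = EUR 3,433.31
EUR 3,433.31 ÷ 0.012316 (buy INR at ask) = INR 278,768.29
INR 278,768.29 × 16.883 (sell INR at bid) = KRW 4,706,445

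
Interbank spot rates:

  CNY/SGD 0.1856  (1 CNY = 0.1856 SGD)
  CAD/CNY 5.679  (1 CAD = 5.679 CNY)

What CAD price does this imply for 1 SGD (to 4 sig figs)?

1 SGD ÷ 0.1856 = 5.38793 CNY
5.38793 CNY ÷ 5.679 = 0.948746 CAD

SGD/CAD = 0.9487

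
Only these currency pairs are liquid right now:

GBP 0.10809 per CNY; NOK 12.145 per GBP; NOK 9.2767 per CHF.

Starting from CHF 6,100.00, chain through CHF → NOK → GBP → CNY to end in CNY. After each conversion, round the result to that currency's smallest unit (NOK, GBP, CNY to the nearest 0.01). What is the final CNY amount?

CNY 43,106.30

CHF 6,100.00 × 9.2767 = NOK 56,587.87
NOK 56,587.87 ÷ 12.145 = GBP 4,659.36
GBP 4,659.36 ÷ 0.10809 = CNY 43,106.30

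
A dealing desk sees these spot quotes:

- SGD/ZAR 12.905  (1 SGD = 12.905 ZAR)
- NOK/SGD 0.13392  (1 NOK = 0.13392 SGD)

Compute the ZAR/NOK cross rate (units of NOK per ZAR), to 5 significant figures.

1 ZAR ÷ 12.905 = 0.0774893 SGD
0.0774893 SGD ÷ 0.13392 = 0.578624 NOK

ZAR/NOK = 0.57862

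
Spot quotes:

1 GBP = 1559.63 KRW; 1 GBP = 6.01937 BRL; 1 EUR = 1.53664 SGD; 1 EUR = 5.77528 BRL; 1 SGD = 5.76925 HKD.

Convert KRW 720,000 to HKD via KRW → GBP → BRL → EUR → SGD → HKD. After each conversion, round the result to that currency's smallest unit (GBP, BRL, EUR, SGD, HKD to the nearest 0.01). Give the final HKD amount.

KRW 720,000 ÷ 1559.63 = GBP 461.65
GBP 461.65 × 6.01937 = BRL 2,778.84
BRL 2,778.84 ÷ 5.77528 = EUR 481.16
EUR 481.16 × 1.53664 = SGD 739.37
SGD 739.37 × 5.76925 = HKD 4,265.61

HKD 4,265.61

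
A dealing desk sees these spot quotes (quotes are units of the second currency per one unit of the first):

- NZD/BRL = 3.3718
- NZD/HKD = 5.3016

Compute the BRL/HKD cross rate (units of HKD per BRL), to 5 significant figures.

1 BRL ÷ 3.3718 = 0.296577 NZD
0.296577 NZD × 5.3016 = 1.57234 HKD

BRL/HKD = 1.5723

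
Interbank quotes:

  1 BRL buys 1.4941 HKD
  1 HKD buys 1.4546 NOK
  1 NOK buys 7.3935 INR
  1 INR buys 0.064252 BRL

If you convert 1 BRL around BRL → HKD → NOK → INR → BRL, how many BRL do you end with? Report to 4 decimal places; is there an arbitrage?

Around BRL → HKD → NOK → INR → BRL: 1 × 1.4941 × 1.4546 × 7.3935 × 0.064252 = 1.032428
Product > 1; profitable direction is BRL → HKD → NOK → INR → BRL.

1.0324 (arbitrage exists)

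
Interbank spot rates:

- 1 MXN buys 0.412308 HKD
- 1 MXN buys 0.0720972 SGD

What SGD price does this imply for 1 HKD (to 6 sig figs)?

HKD/SGD = 0.174862

1 HKD ÷ 0.412308 = 2.42537 MXN
2.42537 MXN × 0.0720972 = 0.174862 SGD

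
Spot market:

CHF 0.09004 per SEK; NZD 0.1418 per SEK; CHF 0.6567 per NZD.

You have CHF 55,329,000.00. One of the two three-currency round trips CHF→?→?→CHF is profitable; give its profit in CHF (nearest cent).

Profitable loop is CHF → SEK → NZD → CHF:
CHF 55,329,000.00 ÷ 0.09004 = SEK 614,493,558.42
SEK 614,493,558.42 × 0.1418 = NZD 87,135,186.58
NZD 87,135,186.58 × 0.6567 = CHF 57,221,677.03
Profit = CHF 57,221,677.03 − CHF 55,329,000.00

Profit: CHF 1,892,677.03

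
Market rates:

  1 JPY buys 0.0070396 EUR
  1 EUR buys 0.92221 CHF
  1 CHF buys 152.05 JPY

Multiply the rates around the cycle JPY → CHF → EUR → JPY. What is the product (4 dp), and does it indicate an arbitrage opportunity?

1.0131 (arbitrage exists)

Around JPY → CHF → EUR → JPY: 1 ÷ 152.05 ÷ 0.92221 ÷ 0.0070396 = 1.013061
Product > 1; profitable direction is JPY → CHF → EUR → JPY.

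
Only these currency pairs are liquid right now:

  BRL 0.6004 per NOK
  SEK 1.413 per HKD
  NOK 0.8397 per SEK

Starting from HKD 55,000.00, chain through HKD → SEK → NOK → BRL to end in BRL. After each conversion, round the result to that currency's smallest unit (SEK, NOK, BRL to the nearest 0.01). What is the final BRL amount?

BRL 39,180.48

HKD 55,000.00 × 1.413 = SEK 77,715.00
SEK 77,715.00 × 0.8397 = NOK 65,257.29
NOK 65,257.29 × 0.6004 = BRL 39,180.48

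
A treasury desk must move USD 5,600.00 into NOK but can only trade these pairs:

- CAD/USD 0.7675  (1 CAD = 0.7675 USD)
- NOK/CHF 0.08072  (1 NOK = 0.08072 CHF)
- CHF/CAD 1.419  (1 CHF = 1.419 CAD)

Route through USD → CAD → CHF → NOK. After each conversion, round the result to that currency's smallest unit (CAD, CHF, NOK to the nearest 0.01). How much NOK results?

NOK 63,701.07

USD 5,600.00 ÷ 0.7675 = CAD 7,296.42
CAD 7,296.42 ÷ 1.419 = CHF 5,141.95
CHF 5,141.95 ÷ 0.08072 = NOK 63,701.07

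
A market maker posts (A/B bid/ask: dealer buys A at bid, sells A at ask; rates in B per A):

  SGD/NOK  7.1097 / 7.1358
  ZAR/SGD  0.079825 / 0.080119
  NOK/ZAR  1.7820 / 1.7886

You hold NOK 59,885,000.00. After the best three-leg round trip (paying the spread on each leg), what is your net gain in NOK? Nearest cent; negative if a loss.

Net profit: NOK 679,196.03

Best loop NOK → ZAR → SGD → NOK:
NOK 59,885,000.00 × 1.7820 (sell NOK at bid) = ZAR 106,715,070.00
ZAR 106,715,070.00 × 0.079825 (sell ZAR at bid) = SGD 8,518,530.46
SGD 8,518,530.46 × 7.1097 (sell SGD at bid) = NOK 60,564,196.03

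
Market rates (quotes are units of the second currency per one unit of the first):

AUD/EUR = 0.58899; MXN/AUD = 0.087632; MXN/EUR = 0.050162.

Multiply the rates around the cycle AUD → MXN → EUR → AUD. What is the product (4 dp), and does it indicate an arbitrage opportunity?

0.9719 (arbitrage exists)

Around AUD → MXN → EUR → AUD: 1 ÷ 0.087632 × 0.050162 ÷ 0.58899 = 0.971861
Product < 1; profitable direction is AUD → EUR → MXN → AUD.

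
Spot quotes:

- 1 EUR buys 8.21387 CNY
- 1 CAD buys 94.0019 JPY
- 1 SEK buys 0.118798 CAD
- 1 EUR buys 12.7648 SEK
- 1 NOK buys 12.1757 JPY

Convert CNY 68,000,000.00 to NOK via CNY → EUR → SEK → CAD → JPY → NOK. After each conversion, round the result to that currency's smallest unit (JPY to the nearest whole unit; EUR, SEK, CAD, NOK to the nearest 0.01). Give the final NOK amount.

NOK 96,923,016.99

CNY 68,000,000.00 ÷ 8.21387 = EUR 8,278,679.84
EUR 8,278,679.84 × 12.7648 = SEK 105,675,692.42
SEK 105,675,692.42 × 0.118798 = CAD 12,554,060.91
CAD 12,554,060.91 × 94.0019 = JPY 1,180,105,578
JPY 1,180,105,578 ÷ 12.1757 = NOK 96,923,016.99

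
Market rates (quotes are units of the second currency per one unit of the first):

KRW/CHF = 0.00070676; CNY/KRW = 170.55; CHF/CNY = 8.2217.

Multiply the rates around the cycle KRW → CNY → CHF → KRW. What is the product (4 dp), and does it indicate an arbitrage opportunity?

Around KRW → CNY → CHF → KRW: 1 ÷ 170.55 ÷ 8.2217 ÷ 0.00070676 = 1.009055
Product > 1; profitable direction is KRW → CNY → CHF → KRW.

1.0091 (arbitrage exists)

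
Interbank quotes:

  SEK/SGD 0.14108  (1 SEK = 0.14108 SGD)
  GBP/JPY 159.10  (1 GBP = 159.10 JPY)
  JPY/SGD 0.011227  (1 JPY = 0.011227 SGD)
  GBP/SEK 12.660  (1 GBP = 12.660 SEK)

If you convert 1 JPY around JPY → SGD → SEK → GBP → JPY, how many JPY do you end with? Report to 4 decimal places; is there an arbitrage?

1.0001 (no arbitrage)

Around JPY → SGD → SEK → GBP → JPY: 1 × 0.011227 ÷ 0.14108 ÷ 12.660 × 159.10 = 1.000080
Product ≈ 1 (deviation 0.008%, within rounding noise).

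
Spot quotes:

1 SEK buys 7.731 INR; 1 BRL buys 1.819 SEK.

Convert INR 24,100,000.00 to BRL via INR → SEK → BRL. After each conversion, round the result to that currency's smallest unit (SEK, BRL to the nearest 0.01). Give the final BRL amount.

INR 24,100,000.00 ÷ 7.731 = SEK 3,117,319.88
SEK 3,117,319.88 ÷ 1.819 = BRL 1,713,754.74

BRL 1,713,754.74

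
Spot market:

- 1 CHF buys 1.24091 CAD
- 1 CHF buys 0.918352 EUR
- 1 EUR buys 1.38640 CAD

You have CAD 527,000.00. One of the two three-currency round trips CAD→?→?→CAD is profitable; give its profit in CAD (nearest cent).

Profit: CAD 13,714.55

Profitable loop is CAD → CHF → EUR → CAD:
CAD 527,000.00 ÷ 1.24091 = CHF 424,688.33
CHF 424,688.33 × 0.918352 = EUR 390,013.38
EUR 390,013.38 × 1.38640 = CAD 540,714.55
Profit = CAD 540,714.55 − CAD 527,000.00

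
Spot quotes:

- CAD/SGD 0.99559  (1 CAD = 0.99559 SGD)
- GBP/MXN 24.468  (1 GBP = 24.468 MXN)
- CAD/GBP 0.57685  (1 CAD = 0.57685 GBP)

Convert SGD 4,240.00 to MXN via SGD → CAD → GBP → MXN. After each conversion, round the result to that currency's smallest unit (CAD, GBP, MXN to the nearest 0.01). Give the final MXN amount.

SGD 4,240.00 ÷ 0.99559 = CAD 4,258.78
CAD 4,258.78 × 0.57685 = GBP 2,456.68
GBP 2,456.68 × 24.468 = MXN 60,110.05

MXN 60,110.05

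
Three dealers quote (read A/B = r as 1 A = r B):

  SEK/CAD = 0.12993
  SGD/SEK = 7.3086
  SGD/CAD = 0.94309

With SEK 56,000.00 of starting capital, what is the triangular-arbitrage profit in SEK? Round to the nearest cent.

Profitable loop is SEK → CAD → SGD → SEK:
SEK 56,000.00 × 0.12993 = CAD 7,276.08
CAD 7,276.08 ÷ 0.94309 = SGD 7,715.15
SGD 7,715.15 × 7.3086 = SEK 56,386.94
Profit = SEK 56,386.94 − SEK 56,000.00

Profit: SEK 386.94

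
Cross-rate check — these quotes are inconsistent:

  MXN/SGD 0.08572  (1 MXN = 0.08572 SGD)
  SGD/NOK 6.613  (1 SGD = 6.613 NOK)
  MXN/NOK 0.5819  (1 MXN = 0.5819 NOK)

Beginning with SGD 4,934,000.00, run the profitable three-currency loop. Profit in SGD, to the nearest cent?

Profit: SGD 130,852.68

Profitable loop is SGD → MXN → NOK → SGD:
SGD 4,934,000.00 ÷ 0.08572 = MXN 57,559,496.03
MXN 57,559,496.03 × 0.5819 = NOK 33,493,870.74
NOK 33,493,870.74 ÷ 6.613 = SGD 5,064,852.68
Profit = SGD 5,064,852.68 − SGD 4,934,000.00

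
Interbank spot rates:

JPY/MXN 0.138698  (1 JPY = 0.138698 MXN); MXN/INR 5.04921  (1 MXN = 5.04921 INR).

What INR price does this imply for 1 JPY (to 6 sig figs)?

JPY/INR = 0.700315

1 JPY × 0.138698 = 0.138698 MXN
0.138698 MXN × 5.04921 = 0.700315 INR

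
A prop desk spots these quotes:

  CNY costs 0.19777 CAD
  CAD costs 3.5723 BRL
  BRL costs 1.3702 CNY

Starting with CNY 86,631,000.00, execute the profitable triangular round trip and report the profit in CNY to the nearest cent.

Profit: CNY 2,860,343.34

Profitable loop is CNY → BRL → CAD → CNY:
CNY 86,631,000.00 ÷ 1.3702 = BRL 63,225,076.63
BRL 63,225,076.63 ÷ 3.5723 = CAD 17,698,702.97
CAD 17,698,702.97 ÷ 0.19777 = CNY 89,491,343.34
Profit = CNY 89,491,343.34 − CNY 86,631,000.00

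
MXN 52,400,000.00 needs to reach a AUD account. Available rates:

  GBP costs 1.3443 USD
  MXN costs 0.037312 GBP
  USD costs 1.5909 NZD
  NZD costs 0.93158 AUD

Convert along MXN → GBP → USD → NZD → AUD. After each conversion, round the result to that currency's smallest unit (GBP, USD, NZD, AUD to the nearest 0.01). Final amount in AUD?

AUD 3,895,283.33

MXN 52,400,000.00 × 0.037312 = GBP 1,955,148.80
GBP 1,955,148.80 × 1.3443 = USD 2,628,306.53
USD 2,628,306.53 × 1.5909 = NZD 4,181,372.86
NZD 4,181,372.86 × 0.93158 = AUD 3,895,283.33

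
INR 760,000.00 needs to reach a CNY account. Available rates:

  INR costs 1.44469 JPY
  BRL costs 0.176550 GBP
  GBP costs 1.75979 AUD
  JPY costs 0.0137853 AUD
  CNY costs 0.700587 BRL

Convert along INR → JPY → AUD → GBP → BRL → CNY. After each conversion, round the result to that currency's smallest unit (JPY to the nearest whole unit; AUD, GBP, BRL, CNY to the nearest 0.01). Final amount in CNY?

CNY 69,536.62

INR 760,000.00 × 1.44469 = JPY 1,097,964
JPY 1,097,964 × 0.0137853 = AUD 15,135.76
AUD 15,135.76 ÷ 1.75979 = GBP 8,600.89
GBP 8,600.89 ÷ 0.176550 = BRL 48,716.45
BRL 48,716.45 ÷ 0.700587 = CNY 69,536.62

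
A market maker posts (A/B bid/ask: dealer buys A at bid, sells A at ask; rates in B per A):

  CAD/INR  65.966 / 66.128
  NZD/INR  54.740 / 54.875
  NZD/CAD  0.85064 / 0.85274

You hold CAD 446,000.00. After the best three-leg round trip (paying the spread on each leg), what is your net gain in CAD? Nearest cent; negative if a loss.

Net profit: CAD 10,064.51

Best loop CAD → INR → NZD → CAD:
CAD 446,000.00 × 65.966 (sell CAD at bid) = INR 29,420,836.00
INR 29,420,836.00 ÷ 54.875 (buy NZD at ask) = NZD 536,142.80
NZD 536,142.80 × 0.85064 (sell NZD at bid) = CAD 456,064.51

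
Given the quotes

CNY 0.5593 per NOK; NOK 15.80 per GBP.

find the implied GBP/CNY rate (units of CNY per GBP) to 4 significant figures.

1 GBP × 15.80 = 15.8 NOK
15.8 NOK × 0.5593 = 8.83694 CNY

GBP/CNY = 8.837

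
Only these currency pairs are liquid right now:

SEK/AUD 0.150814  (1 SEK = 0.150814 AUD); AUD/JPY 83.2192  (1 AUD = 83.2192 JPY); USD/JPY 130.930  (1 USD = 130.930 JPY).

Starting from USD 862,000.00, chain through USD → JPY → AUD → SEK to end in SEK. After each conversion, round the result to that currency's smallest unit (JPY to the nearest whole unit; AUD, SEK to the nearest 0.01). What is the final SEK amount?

USD 862,000.00 × 130.930 = JPY 112,861,660
JPY 112,861,660 ÷ 83.2192 = AUD 1,356,197.37
AUD 1,356,197.37 ÷ 0.150814 = SEK 8,992,516.41

SEK 8,992,516.41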